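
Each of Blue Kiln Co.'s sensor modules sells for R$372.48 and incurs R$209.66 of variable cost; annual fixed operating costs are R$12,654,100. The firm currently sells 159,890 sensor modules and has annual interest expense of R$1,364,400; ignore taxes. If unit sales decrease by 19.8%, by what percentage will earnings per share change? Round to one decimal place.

Contribution at this volume is 159,890 × R$162.82 = R$26,033,289.80.
Subtracting fixed costs: EBIT = R$26,033,289.80 − R$12,654,100 = R$13,379,189.80.
Interest = R$1,364,400.00, so EBIT − I = R$12,014,789.80.
DCL = total CM / (EBIT − I) = R$26,033,289.80 / R$12,014,789.80 = 2.1668.
EPS therefore changes by 2.1668 × (-19.8%) = -42.9%.

-42.9%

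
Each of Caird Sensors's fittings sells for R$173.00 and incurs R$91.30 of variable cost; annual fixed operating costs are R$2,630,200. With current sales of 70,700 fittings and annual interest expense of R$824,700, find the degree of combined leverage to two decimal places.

Contribution at this volume is 70,700 × R$81.70 = R$5,776,190.00.
Subtracting fixed costs: EBIT = R$5,776,190.00 − R$2,630,200 = R$3,145,990.00. Interest = R$824,700.00, so EBIT − I = R$2,321,290.00.
Degree of total leverage = total CM / (EBIT − interest) = R$5,776,190.00 / R$2,321,290.00 = 2.4884.

2.49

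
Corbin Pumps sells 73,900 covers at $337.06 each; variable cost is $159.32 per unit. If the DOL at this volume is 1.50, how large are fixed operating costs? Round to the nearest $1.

Contribution at this volume is 73,900 × $177.74 = $13,134,986.00.
DOL = contribution / EBIT, so EBIT = $13,134,986.00 / 1.50 = $8,756,657.33.
Fixed costs = CM − EBIT = $13,134,986.00 − $8,756,657.33 = $4,378,329.

$4,378,329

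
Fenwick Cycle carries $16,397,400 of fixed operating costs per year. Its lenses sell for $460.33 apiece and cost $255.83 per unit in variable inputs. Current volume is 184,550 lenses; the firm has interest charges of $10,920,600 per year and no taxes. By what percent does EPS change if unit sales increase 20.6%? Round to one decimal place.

+74.6%

Contribution at this volume is 184,550 × $204.50 = $37,740,475.00.
Operating income = contribution − fixed costs = $37,740,475.00 − $16,397,400 = $21,343,075.00.
Interest = $10,920,600.00, so EBIT − I = $10,422,475.00.
Degree of combined leverage = contribution ÷ (EBIT − I) = $37,740,475.00 ÷ $10,422,475.00 = 3.6211.
%ΔEPS = DCL × %ΔSales = 3.6211 × +20.6% = +74.6%.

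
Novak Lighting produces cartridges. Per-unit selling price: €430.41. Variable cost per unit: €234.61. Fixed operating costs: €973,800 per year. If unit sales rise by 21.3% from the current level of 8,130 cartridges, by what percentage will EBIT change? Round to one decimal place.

+54.9%

Total contribution margin = 8,130 × €195.80 = €1,591,854.00.
EBIT = €1,591,854.00 − €973,800 = €618,054.00.
DOL = contribution ÷ EBIT = €1,591,854.00 ÷ €618,054.00 = 2.5756.
So EBIT moves 2.5756 × (+21.3%) = +54.9%.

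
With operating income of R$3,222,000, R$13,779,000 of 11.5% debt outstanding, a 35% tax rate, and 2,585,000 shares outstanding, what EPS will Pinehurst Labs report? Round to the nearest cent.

Pre-tax income = R$3,222,000 − R$1,584,585.00 = R$1,637,415.00.
Net income = R$1,637,415.00 × (1 − 0.35) = R$1,064,319.75.
EPS = R$1,064,319.75 ÷ 2,585,000 = R$0.41.

R$0.41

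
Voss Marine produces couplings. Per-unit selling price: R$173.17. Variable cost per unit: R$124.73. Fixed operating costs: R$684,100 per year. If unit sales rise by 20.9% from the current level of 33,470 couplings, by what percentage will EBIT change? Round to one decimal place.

+36.2%

Total contribution margin = 33,470 × R$48.44 = R$1,621,286.80.
Operating income = contribution − fixed costs = R$1,621,286.80 − R$684,100 = R$937,186.80.
DOL = contribution ÷ EBIT = R$1,621,286.80 ÷ R$937,186.80 = 1.7300.
%ΔEBIT = DOL × %ΔSales = 1.7300 × +20.9% = +36.2%.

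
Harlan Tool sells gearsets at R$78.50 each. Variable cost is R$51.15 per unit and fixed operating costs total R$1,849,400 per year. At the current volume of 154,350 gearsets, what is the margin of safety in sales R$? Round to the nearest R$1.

R$6,808,325

Contribution margin per unit = R$78.50 − R$51.15 = R$27.35. Break-even units = R$1,849,400 ÷ R$27.35 = 67,619.74; break-even revenue = 67,619.74 × R$78.50 = R$5,308,149.91.
Current sales = 154,350 × R$78.50 = R$12,116,475.00.
Margin of safety = R$12,116,475.00 − R$5,308,149.91 = R$6,808,325.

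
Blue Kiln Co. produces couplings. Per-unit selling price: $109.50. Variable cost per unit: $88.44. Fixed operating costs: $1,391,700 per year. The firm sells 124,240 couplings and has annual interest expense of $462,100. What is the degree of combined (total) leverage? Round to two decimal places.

Total contribution margin = 124,240 × $21.06 = $2,616,494.40.
Subtracting fixed costs: EBIT = $2,616,494.40 − $1,391,700 = $1,224,794.40. Interest = $462,100.00.
DOL = $2,616,494.40 ÷ $1,224,794.40 = 2.1363; DFL = $1,224,794.40 ÷ $762,694.40 = 1.6059.
Combined leverage = 2.1363 × 1.6059 = 3.4307.

3.43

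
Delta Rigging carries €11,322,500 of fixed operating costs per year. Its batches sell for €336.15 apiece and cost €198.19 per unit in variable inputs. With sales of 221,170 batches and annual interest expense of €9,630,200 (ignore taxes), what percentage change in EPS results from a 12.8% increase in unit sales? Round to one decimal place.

+40.9%

Contribution at this volume is 221,170 × €137.96 = €30,512,613.20.
Operating income = contribution − fixed costs = €30,512,613.20 − €11,322,500 = €19,190,113.20.
After interest of €9,630,200.00, pre-tax earnings = €9,559,913.20.
DCL = total CM / (EBIT − I) = €30,512,613.20 / €9,559,913.20 = 3.1917.
EPS therefore changes by 3.1917 × (+12.8%) = +40.9%.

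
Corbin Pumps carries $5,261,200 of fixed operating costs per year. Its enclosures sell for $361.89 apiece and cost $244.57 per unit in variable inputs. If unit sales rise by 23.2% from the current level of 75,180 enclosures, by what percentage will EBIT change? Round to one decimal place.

Contribution at this volume is 75,180 × $117.32 = $8,820,117.60.
EBIT = $8,820,117.60 − $5,261,200 = $3,558,917.60.
Degree of operating leverage = $8,820,117.60 / $3,558,917.60 = 2.4783.
So EBIT moves 2.4783 × (+23.2%) = +57.5%.

+57.5%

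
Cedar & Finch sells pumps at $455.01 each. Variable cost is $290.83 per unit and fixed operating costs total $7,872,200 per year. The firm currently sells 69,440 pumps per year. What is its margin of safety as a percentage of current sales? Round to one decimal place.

Each unit contributes $455.01 − $290.83 = $164.18. Break-even units = $7,872,200 ÷ $164.18 = 47,948.59; break-even revenue = 47,948.59 × $455.01 = $21,817,089.30.
Current sales = 69,440 × $455.01 = $31,595,894.40.
Margin of safety = ($31,595,894.40 − $21,817,089.30) ÷ $31,595,894.40 = 30.9%.

30.9%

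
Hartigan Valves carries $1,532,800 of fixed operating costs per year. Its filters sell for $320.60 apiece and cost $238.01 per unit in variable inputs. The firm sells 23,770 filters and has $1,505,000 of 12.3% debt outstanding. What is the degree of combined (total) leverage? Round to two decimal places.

Contribution at this volume is 23,770 × $82.59 = $1,963,164.30.
EBIT = $1,963,164.30 − $1,532,800 = $430,364.30. Interest = $185,115.00, so EBIT − I = $245,249.30.
Degree of total leverage = total CM / (EBIT − interest) = $1,963,164.30 / $245,249.30 = 8.0048.

8.00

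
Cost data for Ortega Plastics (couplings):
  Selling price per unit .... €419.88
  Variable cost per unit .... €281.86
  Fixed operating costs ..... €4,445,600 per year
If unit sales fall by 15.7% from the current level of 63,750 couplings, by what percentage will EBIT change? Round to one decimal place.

At 63,750 units, contribution = 63,750 × €138.02 = €8,798,775.00.
Subtracting fixed costs: EBIT = €8,798,775.00 − €4,445,600 = €4,353,175.00.
Degree of operating leverage = €8,798,775.00 / €4,353,175.00 = 2.0212.
Operating income changes by 2.0212 × -15.7% = -31.7%.

-31.7%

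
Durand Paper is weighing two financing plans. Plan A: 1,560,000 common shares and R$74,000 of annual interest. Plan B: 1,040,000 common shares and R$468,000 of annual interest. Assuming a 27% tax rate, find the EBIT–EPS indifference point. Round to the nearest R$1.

R$1,256,000

Set EPS_A = EPS_B: (EBIT − R$74,000)(1 − 0.27) ÷ 1,560,000 = (EBIT − R$468,000)(1 − 0.27) ÷ 1,040,000.
Cancelling (1 − t) and cross-multiplying: 1,040,000·(EBIT − 74,000) = 1,560,000·(EBIT − 468,000).
EBIT × (1,560,000 − 1,040,000) = 468,000 × 1,560,000 − 74,000 × 1,040,000 = 653,120,000,000, so EBIT = 653,120,000,000 ÷ 520,000 = 1,256,000.00.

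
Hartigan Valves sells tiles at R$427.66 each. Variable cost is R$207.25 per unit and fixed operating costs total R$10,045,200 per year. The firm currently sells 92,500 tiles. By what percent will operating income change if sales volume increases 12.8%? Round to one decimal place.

Contribution at this volume is 92,500 × R$220.41 = R$20,387,925.00.
Subtracting fixed costs: EBIT = R$20,387,925.00 − R$10,045,200 = R$10,342,725.00.
So DOL = total CM / EBIT = R$20,387,925.00 / R$10,342,725.00 = 1.9712.
So EBIT moves 1.9712 × (+12.8%) = +25.2%.

+25.2%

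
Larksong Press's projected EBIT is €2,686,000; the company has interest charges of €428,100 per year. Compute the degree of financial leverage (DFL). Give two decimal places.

Annual interest charges come to €428,100.00.
Degree of financial leverage = EBIT / (EBIT − interest) = €2,686,000 / €2,257,900.00 = 1.1896.

1.19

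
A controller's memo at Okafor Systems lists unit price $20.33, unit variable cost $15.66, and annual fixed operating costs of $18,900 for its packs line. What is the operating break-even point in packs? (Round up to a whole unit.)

Unit CM = price − variable cost = $20.33 − $15.66 = $4.67.
Break-even volume = fixed costs ÷ CM per unit = $18,900 ÷ $4.67 = 4,047.11, so 4,048 packs.

4,048 packs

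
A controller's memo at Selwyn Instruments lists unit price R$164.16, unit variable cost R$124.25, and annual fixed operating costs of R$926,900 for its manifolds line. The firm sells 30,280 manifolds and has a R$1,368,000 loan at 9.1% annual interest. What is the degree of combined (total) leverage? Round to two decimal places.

At 30,280 units, contribution = 30,280 × R$39.91 = R$1,208,474.80.
Subtracting fixed costs: EBIT = R$1,208,474.80 − R$926,900 = R$281,574.80. Interest = R$124,488.00.
DOL = R$1,208,474.80 ÷ R$281,574.80 = 4.2918; DFL = R$281,574.80 ÷ R$157,086.80 = 1.7925.
Combined leverage = 4.2918 × 1.7925 = 7.6931.

7.69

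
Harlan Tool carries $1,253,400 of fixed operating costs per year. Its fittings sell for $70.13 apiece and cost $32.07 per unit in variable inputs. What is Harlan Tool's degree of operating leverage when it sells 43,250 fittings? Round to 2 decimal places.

4.19

Total contribution margin = 43,250 × $38.06 = $1,646,095.00.
Subtracting fixed costs: EBIT = $1,646,095.00 − $1,253,400 = $392,695.00.
DOL = contribution ÷ EBIT = $1,646,095.00 ÷ $392,695.00 = 4.1918.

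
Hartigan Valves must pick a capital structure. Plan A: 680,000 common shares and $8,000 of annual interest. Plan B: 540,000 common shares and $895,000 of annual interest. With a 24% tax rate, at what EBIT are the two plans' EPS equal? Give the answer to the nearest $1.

$4,316,286

At indifference, (EBIT − 8,000)(1 − t)/680,000 = (EBIT − 895,000)(1 − t)/540,000.
Cancelling (1 − t) and cross-multiplying: 540,000·(EBIT − 8,000) = 680,000·(EBIT − 895,000).
Solving, EBIT = (895,000·680,000 − 8,000·540,000) / (680,000 − 540,000) = 604,280,000,000 / 140,000 = 4,316,285.71.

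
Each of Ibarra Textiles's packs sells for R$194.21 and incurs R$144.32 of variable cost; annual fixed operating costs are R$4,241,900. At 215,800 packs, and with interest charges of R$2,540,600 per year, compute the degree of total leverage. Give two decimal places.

2.70

At 215,800 units, contribution = 215,800 × R$49.89 = R$10,766,262.00.
EBIT = R$10,766,262.00 − R$4,241,900 = R$6,524,362.00. Interest = R$2,540,600.00, so EBIT − I = R$3,983,762.00.
Degree of total leverage = total CM / (EBIT − interest) = R$10,766,262.00 / R$3,983,762.00 = 2.7025.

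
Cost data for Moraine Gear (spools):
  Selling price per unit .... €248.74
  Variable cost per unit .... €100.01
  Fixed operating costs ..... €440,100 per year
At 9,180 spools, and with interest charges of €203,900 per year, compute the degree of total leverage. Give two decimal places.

Total contribution margin = 9,180 × €148.73 = €1,365,341.40.
EBIT = €1,365,341.40 − €440,100 = €925,241.40. Interest = €203,900.00.
DOL = €1,365,341.40 ÷ €925,241.40 = 1.4757; DFL = €925,241.40 ÷ €721,341.40 = 1.2827.
Combined leverage = 1.4757 × 1.2827 = 1.8929.

1.89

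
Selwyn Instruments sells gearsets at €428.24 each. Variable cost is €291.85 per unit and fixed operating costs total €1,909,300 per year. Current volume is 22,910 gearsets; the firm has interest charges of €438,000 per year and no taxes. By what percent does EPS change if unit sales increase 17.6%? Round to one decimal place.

Total contribution margin = 22,910 × €136.39 = €3,124,694.90.
Subtracting fixed costs: EBIT = €3,124,694.90 − €1,909,300 = €1,215,394.90.
After interest of €438,000.00, pre-tax earnings = €777,394.90.
DCL = total CM / (EBIT − I) = €3,124,694.90 / €777,394.90 = 4.0194.
%ΔEPS = DCL × %ΔSales = 4.0194 × +17.6% = +70.7%.

+70.7%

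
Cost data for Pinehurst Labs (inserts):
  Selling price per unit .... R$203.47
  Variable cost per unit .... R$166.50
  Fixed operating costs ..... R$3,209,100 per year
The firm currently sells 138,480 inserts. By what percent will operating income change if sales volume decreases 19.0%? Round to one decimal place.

Total contribution margin = 138,480 × R$36.97 = R$5,119,605.60.
Operating income = contribution − fixed costs = R$5,119,605.60 − R$3,209,100 = R$1,910,505.60.
So DOL = total CM / EBIT = R$5,119,605.60 / R$1,910,505.60 = 2.6797.
So EBIT moves 2.6797 × (-19.0%) = -50.9%.

-50.9%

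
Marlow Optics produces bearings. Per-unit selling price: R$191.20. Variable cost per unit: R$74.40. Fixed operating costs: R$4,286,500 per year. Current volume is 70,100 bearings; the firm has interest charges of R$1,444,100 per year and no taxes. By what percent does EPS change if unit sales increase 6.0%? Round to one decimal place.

At 70,100 units, contribution = 70,100 × R$116.80 = R$8,187,680.00.
Subtracting fixed costs: EBIT = R$8,187,680.00 − R$4,286,500 = R$3,901,180.00.
After interest of R$1,444,100.00, pre-tax earnings = R$2,457,080.00.
DCL = total CM / (EBIT − I) = R$8,187,680.00 / R$2,457,080.00 = 3.3323.
EPS therefore changes by 3.3323 × (+6.0%) = +20.0%.

+20.0%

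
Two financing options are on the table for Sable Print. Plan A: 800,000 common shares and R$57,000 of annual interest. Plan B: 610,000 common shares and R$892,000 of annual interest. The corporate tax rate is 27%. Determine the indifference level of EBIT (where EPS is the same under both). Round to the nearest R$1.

R$3,572,789

At indifference, (EBIT − 57,000)(1 − t)/800,000 = (EBIT − 892,000)(1 − t)/610,000.
Cancelling (1 − t) and cross-multiplying: 610,000·(EBIT − 57,000) = 800,000·(EBIT − 892,000).
EBIT × (800,000 − 610,000) = 892,000 × 800,000 − 57,000 × 610,000 = 678,830,000,000, so EBIT = 678,830,000,000 ÷ 190,000 = 3,572,789.47.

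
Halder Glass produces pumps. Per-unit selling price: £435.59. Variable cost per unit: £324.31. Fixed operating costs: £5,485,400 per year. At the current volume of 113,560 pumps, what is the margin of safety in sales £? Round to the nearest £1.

Each unit contributes £435.59 − £324.31 = £111.28. Break-even units = £5,485,400 ÷ £111.28 = 49,293.67; break-even revenue = 49,293.67 × £435.59 = £21,471,831.29.
Current sales = 113,560 × £435.59 = £49,465,600.40.
Margin of safety = £49,465,600.40 − £21,471,831.29 = £27,993,769.

£27,993,769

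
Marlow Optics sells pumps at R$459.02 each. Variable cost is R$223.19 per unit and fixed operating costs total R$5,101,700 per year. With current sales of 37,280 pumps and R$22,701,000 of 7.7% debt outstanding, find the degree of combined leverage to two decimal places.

4.53

Contribution at this volume is 37,280 × R$235.83 = R$8,791,742.40.
Subtracting fixed costs: EBIT = R$8,791,742.40 − R$5,101,700 = R$3,690,042.40. Interest = R$1,747,977.00, so EBIT − I = R$1,942,065.40.
Degree of total leverage = total CM / (EBIT − interest) = R$8,791,742.40 / R$1,942,065.40 = 4.5270.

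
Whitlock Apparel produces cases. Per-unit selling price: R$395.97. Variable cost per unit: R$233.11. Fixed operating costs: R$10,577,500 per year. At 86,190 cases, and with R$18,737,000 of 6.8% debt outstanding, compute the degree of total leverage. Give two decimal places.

At 86,190 units, contribution = 86,190 × R$162.86 = R$14,036,903.40.
Subtracting fixed costs: EBIT = R$14,036,903.40 − R$10,577,500 = R$3,459,403.40. Interest = R$1,274,116.00, so EBIT − I = R$2,185,287.40.
Degree of total leverage = total CM / (EBIT − interest) = R$14,036,903.40 / R$2,185,287.40 = 6.4234.

6.42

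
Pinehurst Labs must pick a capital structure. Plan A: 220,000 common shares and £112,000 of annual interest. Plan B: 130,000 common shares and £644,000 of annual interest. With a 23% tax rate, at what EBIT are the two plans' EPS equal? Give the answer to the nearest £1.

Set EPS_A = EPS_B: (EBIT − £112,000)(1 − 0.23) ÷ 220,000 = (EBIT − £644,000)(1 − 0.23) ÷ 130,000.
Cancelling (1 − t) and cross-multiplying: 130,000·(EBIT − 112,000) = 220,000·(EBIT − 644,000).
Solving, EBIT = (644,000·220,000 − 112,000·130,000) / (220,000 − 130,000) = 127,120,000,000 / 90,000 = 1,412,444.44.

£1,412,444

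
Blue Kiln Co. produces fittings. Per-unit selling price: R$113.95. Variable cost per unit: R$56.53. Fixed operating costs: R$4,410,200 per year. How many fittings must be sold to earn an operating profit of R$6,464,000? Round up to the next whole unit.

Each unit contributes R$113.95 − R$56.53 = R$57.42.
Required volume = (fixed costs + target profit) ÷ CM = (R$4,410,200 + R$6,464,000) ÷ R$57.42 = 189,380.01, so 189,381 fittings.

189,381 fittings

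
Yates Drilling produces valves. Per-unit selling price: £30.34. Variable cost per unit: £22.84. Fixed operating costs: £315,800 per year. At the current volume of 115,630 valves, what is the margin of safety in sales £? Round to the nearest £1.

£2,230,698

Contribution margin per unit = £30.34 − £22.84 = £7.50. Break-even units = £315,800 ÷ £7.50 = 42,106.67; break-even revenue = 42,106.67 × £30.34 = £1,277,516.27.
Current sales = 115,630 × £30.34 = £3,508,214.20.
Margin of safety = £3,508,214.20 − £1,277,516.27 = £2,230,698.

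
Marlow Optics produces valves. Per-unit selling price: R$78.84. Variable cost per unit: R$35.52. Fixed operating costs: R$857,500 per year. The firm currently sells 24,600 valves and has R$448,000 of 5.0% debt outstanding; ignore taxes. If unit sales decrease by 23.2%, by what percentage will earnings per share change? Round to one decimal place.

Contribution at this volume is 24,600 × R$43.32 = R$1,065,672.00.
EBIT = R$1,065,672.00 − R$857,500 = R$208,172.00.
After interest of R$22,400.00, pre-tax earnings = R$185,772.00.
Degree of combined leverage = contribution ÷ (EBIT − I) = R$1,065,672.00 ÷ R$185,772.00 = 5.7365.
%ΔEPS = DCL × %ΔSales = 5.7365 × -23.2% = -133.1%.

-133.1%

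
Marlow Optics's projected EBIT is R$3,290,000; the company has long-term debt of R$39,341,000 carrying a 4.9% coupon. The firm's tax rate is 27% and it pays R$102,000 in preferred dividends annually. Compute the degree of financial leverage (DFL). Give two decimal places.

Annual interest charges come to R$1,927,709.00.
Preferred dividends grossed up pre-tax: R$102,000 / (1 − 0.27) = R$139,726.03.
DFL = EBIT ÷ [EBIT − I − D_p/(1−t)] = R$3,290,000 ÷ [R$3,290,000 − R$1,927,709.00 − R$139,726.03] = R$3,290,000 ÷ R$1,222,564.97 = 2.6911.

2.69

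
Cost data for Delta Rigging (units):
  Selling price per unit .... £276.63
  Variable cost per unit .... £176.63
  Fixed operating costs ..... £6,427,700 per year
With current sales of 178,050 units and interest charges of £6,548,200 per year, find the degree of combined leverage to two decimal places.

Total contribution margin = 178,050 × £100.00 = £17,805,000.00.
Operating income = contribution − fixed costs = £17,805,000.00 − £6,427,700 = £11,377,300.00. Interest = £6,548,200.00.
DOL = £17,805,000.00 ÷ £11,377,300.00 = 1.5650; DFL = £11,377,300.00 ÷ £4,829,100.00 = 2.3560.
Combined leverage = 1.5650 × 2.3560 = 3.6871.

3.69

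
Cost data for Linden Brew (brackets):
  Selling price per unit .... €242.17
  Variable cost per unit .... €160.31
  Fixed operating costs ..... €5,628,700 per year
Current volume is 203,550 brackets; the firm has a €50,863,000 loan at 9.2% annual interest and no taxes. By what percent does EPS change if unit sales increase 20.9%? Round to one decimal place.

At 203,550 units, contribution = 203,550 × €81.86 = €16,662,603.00.
Operating income = contribution − fixed costs = €16,662,603.00 − €5,628,700 = €11,033,903.00.
After interest of €4,679,396.00, pre-tax earnings = €6,354,507.00.
DCL = total CM / (EBIT − I) = €16,662,603.00 / €6,354,507.00 = 2.6222.
%ΔEPS = DCL × %ΔSales = 2.6222 × +20.9% = +54.8%.

+54.8%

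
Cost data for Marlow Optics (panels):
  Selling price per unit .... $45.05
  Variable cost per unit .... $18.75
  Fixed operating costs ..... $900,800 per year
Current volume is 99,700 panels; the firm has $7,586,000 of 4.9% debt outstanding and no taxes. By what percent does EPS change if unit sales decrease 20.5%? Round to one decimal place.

At 99,700 units, contribution = 99,700 × $26.30 = $2,622,110.00.
Operating income = contribution − fixed costs = $2,622,110.00 − $900,800 = $1,721,310.00.
Interest = $371,714.00, so EBIT − I = $1,349,596.00.
DCL = total CM / (EBIT − I) = $2,622,110.00 / $1,349,596.00 = 1.9429.
EPS therefore changes by 1.9429 × (-20.5%) = -39.8%.

-39.8%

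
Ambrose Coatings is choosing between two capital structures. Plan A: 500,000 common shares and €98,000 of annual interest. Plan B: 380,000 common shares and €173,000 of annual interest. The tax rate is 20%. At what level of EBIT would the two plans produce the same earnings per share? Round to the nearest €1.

€410,500

Set EPS_A = EPS_B: (EBIT − €98,000)(1 − 0.20) ÷ 500,000 = (EBIT − €173,000)(1 − 0.20) ÷ 380,000.
The (1 − t) factor cancels: (EBIT − 98,000) × 380,000 = (EBIT − 173,000) × 500,000.
Solving, EBIT = (173,000·500,000 − 98,000·380,000) / (500,000 − 380,000) = 49,260,000,000 / 120,000 = 410,500.00.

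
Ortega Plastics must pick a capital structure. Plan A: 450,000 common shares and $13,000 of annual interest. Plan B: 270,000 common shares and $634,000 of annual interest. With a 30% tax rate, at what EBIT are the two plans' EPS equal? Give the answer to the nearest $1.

At indifference, (EBIT − 13,000)(1 − t)/450,000 = (EBIT − 634,000)(1 − t)/270,000.
The (1 − t) factor cancels: (EBIT − 13,000) × 270,000 = (EBIT − 634,000) × 450,000.
Solving, EBIT = (634,000·450,000 − 13,000·270,000) / (450,000 − 270,000) = 281,790,000,000 / 180,000 = 1,565,500.00.

$1,565,500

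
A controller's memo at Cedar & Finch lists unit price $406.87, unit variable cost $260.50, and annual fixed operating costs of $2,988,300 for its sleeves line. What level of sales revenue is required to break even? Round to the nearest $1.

$8,306,686

CM per unit = $406.87 − $260.50 = $146.37; CM ratio = $146.37 / $406.87 = 0.3597.
Break-even sales = FC ÷ CM ratio = $2,988,300 × $406.87 / $146.37 = $8,306,686.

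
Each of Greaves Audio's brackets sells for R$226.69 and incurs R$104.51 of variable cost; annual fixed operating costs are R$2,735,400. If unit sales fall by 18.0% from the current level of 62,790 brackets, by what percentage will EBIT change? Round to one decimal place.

-28.0%

Total contribution margin = 62,790 × R$122.18 = R$7,671,682.20.
Operating income = contribution − fixed costs = R$7,671,682.20 − R$2,735,400 = R$4,936,282.20.
Degree of operating leverage = R$7,671,682.20 / R$4,936,282.20 = 1.5541.
%ΔEBIT = DOL × %ΔSales = 1.5541 × -18.0% = -28.0%.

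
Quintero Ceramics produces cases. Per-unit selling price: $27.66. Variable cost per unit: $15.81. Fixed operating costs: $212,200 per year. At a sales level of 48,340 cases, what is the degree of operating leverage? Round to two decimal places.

Total contribution margin = 48,340 × $11.85 = $572,829.00.
EBIT = $572,829.00 − $212,200 = $360,629.00.
Degree of operating leverage = $572,829.00 / $360,629.00 = 1.5884.

1.59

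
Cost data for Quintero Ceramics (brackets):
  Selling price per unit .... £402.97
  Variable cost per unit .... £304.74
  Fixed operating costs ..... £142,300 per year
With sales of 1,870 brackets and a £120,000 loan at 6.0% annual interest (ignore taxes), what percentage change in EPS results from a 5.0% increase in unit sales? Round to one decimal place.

At 1,870 units, contribution = 1,870 × £98.23 = £183,690.10.
Subtracting fixed costs: EBIT = £183,690.10 − £142,300 = £41,390.10.
After interest of £7,200.00, pre-tax earnings = £34,190.10.
Degree of combined leverage = contribution ÷ (EBIT − I) = £183,690.10 ÷ £34,190.10 = 5.3726.
EPS therefore changes by 5.3726 × (+5.0%) = +26.9%.

+26.9%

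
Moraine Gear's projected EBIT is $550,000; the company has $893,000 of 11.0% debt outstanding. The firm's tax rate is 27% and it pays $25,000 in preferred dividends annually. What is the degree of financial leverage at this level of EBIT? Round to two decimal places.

1.32

Interest = $98,230.00.
Preferred dividends grossed up pre-tax: $25,000 / (1 − 0.27) = $34,246.58.
DFL = EBIT ÷ [EBIT − I − D_p/(1−t)] = $550,000 ÷ [$550,000 − $98,230.00 − $34,246.58] = $550,000 ÷ $417,523.42 = 1.3173.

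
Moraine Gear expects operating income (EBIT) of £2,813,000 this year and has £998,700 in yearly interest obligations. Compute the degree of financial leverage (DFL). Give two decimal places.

1.55

Annual interest charges come to £998,700.00.
DFL = EBIT ÷ (EBIT − I) = £2,813,000 ÷ (£2,813,000 − £998,700.00) = £2,813,000 ÷ £1,814,300.00 = 1.5505.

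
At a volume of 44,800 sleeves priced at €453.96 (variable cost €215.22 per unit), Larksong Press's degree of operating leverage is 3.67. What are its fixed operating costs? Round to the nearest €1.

At 44,800 units, contribution = 44,800 × €238.74 = €10,695,552.00.
Since DOL = CM ÷ EBIT, EBIT = €10,695,552.00 ÷ 3.67 = €2,914,319.35.
And FC = contribution − EBIT = €10,695,552.00 − €2,914,319.35 = €7,781,233.

€7,781,233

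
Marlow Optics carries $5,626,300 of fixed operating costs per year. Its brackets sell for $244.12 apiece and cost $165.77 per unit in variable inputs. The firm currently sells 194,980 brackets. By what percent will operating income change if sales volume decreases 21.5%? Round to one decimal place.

Total contribution margin = 194,980 × $78.35 = $15,276,683.00.
EBIT = $15,276,683.00 − $5,626,300 = $9,650,383.00.
So DOL = total CM / EBIT = $15,276,683.00 / $9,650,383.00 = 1.5830.
Operating income changes by 1.5830 × -21.5% = -34.0%.

-34.0%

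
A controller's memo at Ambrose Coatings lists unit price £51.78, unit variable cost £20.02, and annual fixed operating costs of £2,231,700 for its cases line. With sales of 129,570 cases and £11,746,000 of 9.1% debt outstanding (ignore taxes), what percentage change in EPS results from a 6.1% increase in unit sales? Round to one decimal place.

At 129,570 units, contribution = 129,570 × £31.76 = £4,115,143.20.
EBIT = £4,115,143.20 − £2,231,700 = £1,883,443.20.
After interest of £1,068,886.00, pre-tax earnings = £814,557.20.
Degree of combined leverage = contribution ÷ (EBIT − I) = £4,115,143.20 ÷ £814,557.20 = 5.0520.
%ΔEPS = DCL × %ΔSales = 5.0520 × +6.1% = +30.8%.

+30.8%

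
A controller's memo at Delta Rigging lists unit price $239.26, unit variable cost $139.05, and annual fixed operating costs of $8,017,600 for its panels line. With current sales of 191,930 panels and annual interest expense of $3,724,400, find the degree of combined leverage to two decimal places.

2.57

Contribution at this volume is 191,930 × $100.21 = $19,233,305.30.
Operating income = contribution − fixed costs = $19,233,305.30 − $8,017,600 = $11,215,705.30. Interest = $3,724,400.00, so EBIT − I = $7,491,305.30.
Degree of total leverage = total CM / (EBIT − interest) = $19,233,305.30 / $7,491,305.30 = 2.5674.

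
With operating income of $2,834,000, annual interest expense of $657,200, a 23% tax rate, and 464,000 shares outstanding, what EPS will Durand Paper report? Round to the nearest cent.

Pre-tax income = $2,834,000 − $657,200.00 = $2,176,800.00.
After tax at 23%: net income = $2,176,800.00 × 0.77 = $1,676,136.00.
EPS = $1,676,136.00 ÷ 464,000 = $3.61.

$3.61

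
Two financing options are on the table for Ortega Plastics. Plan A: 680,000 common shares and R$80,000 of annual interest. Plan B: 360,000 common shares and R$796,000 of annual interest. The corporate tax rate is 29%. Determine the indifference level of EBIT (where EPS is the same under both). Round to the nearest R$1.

R$1,601,500

Set EPS_A = EPS_B: (EBIT − R$80,000)(1 − 0.29) ÷ 680,000 = (EBIT − R$796,000)(1 − 0.29) ÷ 360,000.
The (1 − t) factor cancels: (EBIT − 80,000) × 360,000 = (EBIT − 796,000) × 680,000.
EBIT × (680,000 − 360,000) = 796,000 × 680,000 − 80,000 × 360,000 = 512,480,000,000, so EBIT = 512,480,000,000 ÷ 320,000 = 1,601,500.00.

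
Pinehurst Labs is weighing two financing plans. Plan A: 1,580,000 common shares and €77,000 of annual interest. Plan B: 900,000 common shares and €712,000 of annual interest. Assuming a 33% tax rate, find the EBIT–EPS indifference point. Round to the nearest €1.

At indifference, (EBIT − 77,000)(1 − t)/1,580,000 = (EBIT − 712,000)(1 − t)/900,000.
The (1 − t) factor cancels: (EBIT − 77,000) × 900,000 = (EBIT − 712,000) × 1,580,000.
Solving, EBIT = (712,000·1,580,000 − 77,000·900,000) / (1,580,000 − 900,000) = 1,055,660,000,000 / 680,000 = 1,552,441.18.

€1,552,441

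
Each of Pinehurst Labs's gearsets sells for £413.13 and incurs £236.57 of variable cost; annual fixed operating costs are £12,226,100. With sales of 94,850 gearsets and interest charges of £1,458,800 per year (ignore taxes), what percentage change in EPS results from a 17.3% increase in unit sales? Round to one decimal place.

Total contribution margin = 94,850 × £176.56 = £16,746,716.00.
Subtracting fixed costs: EBIT = £16,746,716.00 − £12,226,100 = £4,520,616.00.
Interest = £1,458,800.00, so EBIT − I = £3,061,816.00.
DCL = total CM / (EBIT − I) = £16,746,716.00 / £3,061,816.00 = 5.4695.
%ΔEPS = DCL × %ΔSales = 5.4695 × +17.3% = +94.6%.

+94.6%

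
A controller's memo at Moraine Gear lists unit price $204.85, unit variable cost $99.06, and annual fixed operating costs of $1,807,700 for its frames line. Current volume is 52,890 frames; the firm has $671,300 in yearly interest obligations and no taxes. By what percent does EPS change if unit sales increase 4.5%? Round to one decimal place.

+8.1%

Total contribution margin = 52,890 × $105.79 = $5,595,233.10.
EBIT = $5,595,233.10 − $1,807,700 = $3,787,533.10.
After interest of $671,300.00, pre-tax earnings = $3,116,233.10.
Degree of combined leverage = contribution ÷ (EBIT − I) = $5,595,233.10 ÷ $3,116,233.10 = 1.7955.
%ΔEPS = DCL × %ΔSales = 1.7955 × +4.5% = +8.1%.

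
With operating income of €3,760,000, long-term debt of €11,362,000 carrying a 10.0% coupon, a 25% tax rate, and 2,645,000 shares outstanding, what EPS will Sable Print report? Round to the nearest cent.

€0.74

Interest = €1,136,200.00, so EBT = €3,760,000 − €1,136,200.00 = €2,623,800.00.
After tax at 25%: net income = €2,623,800.00 × 0.75 = €1,967,850.00.
EPS = €1,967,850.00 ÷ 2,645,000 = €0.74.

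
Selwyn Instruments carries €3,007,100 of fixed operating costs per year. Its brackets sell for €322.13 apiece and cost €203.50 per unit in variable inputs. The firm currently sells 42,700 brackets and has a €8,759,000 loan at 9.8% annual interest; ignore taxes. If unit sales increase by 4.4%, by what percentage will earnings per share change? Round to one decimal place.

+18.6%

Contribution at this volume is 42,700 × €118.63 = €5,065,501.00.
Operating income = contribution − fixed costs = €5,065,501.00 − €3,007,100 = €2,058,401.00.
After interest of €858,382.00, pre-tax earnings = €1,200,019.00.
DCL = total CM / (EBIT − I) = €5,065,501.00 / €1,200,019.00 = 4.2212.
EPS therefore changes by 4.2212 × (+4.4%) = +18.6%.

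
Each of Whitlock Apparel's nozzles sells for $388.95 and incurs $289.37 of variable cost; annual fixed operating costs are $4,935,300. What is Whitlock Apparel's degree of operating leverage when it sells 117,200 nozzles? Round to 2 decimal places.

1.73

At 117,200 units, contribution = 117,200 × $99.58 = $11,670,776.00.
Subtracting fixed costs: EBIT = $11,670,776.00 − $4,935,300 = $6,735,476.00.
DOL = contribution ÷ EBIT = $11,670,776.00 ÷ $6,735,476.00 = 1.7327.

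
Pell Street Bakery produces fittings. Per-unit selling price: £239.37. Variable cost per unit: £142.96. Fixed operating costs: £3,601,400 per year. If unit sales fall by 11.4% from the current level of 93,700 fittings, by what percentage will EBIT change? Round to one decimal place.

At 93,700 units, contribution = 93,700 × £96.41 = £9,033,617.00.
Subtracting fixed costs: EBIT = £9,033,617.00 − £3,601,400 = £5,432,217.00.
Degree of operating leverage = £9,033,617.00 / £5,432,217.00 = 1.6630.
Operating income changes by 1.6630 × -11.4% = -19.0%.

-19.0%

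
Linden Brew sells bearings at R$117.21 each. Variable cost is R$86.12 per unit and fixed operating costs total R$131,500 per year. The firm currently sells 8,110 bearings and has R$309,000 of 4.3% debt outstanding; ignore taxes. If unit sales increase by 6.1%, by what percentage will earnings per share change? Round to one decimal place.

+14.3%

At 8,110 units, contribution = 8,110 × R$31.09 = R$252,139.90.
Subtracting fixed costs: EBIT = R$252,139.90 − R$131,500 = R$120,639.90.
After interest of R$13,287.00, pre-tax earnings = R$107,352.90.
Degree of combined leverage = contribution ÷ (EBIT − I) = R$252,139.90 ÷ R$107,352.90 = 2.3487.
EPS therefore changes by 2.3487 × (+6.1%) = +14.3%.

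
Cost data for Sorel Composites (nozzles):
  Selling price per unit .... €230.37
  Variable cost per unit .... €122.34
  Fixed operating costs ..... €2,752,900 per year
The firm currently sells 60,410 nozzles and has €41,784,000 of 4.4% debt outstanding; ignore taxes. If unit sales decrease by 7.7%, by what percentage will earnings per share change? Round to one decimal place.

-26.0%

Contribution at this volume is 60,410 × €108.03 = €6,526,092.30.
Subtracting fixed costs: EBIT = €6,526,092.30 − €2,752,900 = €3,773,192.30.
Interest = €1,838,496.00, so EBIT − I = €1,934,696.30.
Degree of combined leverage = contribution ÷ (EBIT − I) = €6,526,092.30 ÷ €1,934,696.30 = 3.3732.
EPS therefore changes by 3.3732 × (-7.7%) = -26.0%.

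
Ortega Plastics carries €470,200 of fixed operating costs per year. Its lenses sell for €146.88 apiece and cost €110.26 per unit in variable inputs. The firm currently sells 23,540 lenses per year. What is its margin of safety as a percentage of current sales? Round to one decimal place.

45.5%

Each unit contributes €146.88 − €110.26 = €36.62. Break-even units = €470,200 ÷ €36.62 = 12,839.98; break-even revenue = 12,839.98 × €146.88 = €1,885,935.99.
Current sales = 23,540 × €146.88 = €3,457,555.20.
Margin of safety = (€3,457,555.20 − €1,885,935.99) ÷ €3,457,555.20 = 45.5%.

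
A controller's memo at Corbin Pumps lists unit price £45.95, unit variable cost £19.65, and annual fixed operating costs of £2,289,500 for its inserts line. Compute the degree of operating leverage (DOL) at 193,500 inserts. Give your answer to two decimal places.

1.82

Total contribution margin = 193,500 × £26.30 = £5,089,050.00.
EBIT = £5,089,050.00 − £2,289,500 = £2,799,550.00.
DOL = contribution ÷ EBIT = £5,089,050.00 ÷ £2,799,550.00 = 1.8178.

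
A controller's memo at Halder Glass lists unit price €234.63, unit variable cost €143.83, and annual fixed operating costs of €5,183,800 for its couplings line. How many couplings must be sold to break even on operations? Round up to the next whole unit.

Each unit contributes €234.63 − €143.83 = €90.80.
Units to break even: €5,183,800 ÷ €90.80 = 57,090.31, rounded up to 57,091.

57,091 couplings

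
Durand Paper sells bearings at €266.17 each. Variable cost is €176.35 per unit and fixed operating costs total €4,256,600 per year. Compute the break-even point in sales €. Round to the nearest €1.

€12,613,886

CM per unit = €266.17 − €176.35 = €89.82; CM ratio = €89.82 / €266.17 = 0.3375.
Break-even sales = FC ÷ CM ratio = €4,256,600 × €266.17 / €89.82 = €12,613,886.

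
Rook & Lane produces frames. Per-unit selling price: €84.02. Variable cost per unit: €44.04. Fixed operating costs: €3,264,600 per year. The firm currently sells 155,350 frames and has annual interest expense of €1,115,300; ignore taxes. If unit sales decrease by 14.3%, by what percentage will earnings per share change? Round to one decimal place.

-48.5%

Contribution at this volume is 155,350 × €39.98 = €6,210,893.00.
Subtracting fixed costs: EBIT = €6,210,893.00 − €3,264,600 = €2,946,293.00.
Interest = €1,115,300.00, so EBIT − I = €1,830,993.00.
DCL = total CM / (EBIT − I) = €6,210,893.00 / €1,830,993.00 = 3.3921.
%ΔEPS = DCL × %ΔSales = 3.3921 × -14.3% = -48.5%.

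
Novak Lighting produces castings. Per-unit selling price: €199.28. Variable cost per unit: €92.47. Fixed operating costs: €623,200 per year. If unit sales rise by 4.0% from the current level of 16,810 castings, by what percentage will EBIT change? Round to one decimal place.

+6.1%

Total contribution margin = 16,810 × €106.81 = €1,795,476.10.
EBIT = €1,795,476.10 − €623,200 = €1,172,276.10.
DOL = contribution ÷ EBIT = €1,795,476.10 ÷ €1,172,276.10 = 1.5316.
Operating income changes by 1.5316 × +4.0% = +6.1%.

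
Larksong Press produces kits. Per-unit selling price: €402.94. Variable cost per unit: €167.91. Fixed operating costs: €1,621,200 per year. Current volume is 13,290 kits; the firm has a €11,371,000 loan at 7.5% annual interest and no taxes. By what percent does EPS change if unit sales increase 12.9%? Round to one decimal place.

+62.0%

Total contribution margin = 13,290 × €235.03 = €3,123,548.70.
EBIT = €3,123,548.70 − €1,621,200 = €1,502,348.70.
After interest of €852,825.00, pre-tax earnings = €649,523.70.
DCL = total CM / (EBIT − I) = €3,123,548.70 / €649,523.70 = 4.8090.
%ΔEPS = DCL × %ΔSales = 4.8090 × +12.9% = +62.0%.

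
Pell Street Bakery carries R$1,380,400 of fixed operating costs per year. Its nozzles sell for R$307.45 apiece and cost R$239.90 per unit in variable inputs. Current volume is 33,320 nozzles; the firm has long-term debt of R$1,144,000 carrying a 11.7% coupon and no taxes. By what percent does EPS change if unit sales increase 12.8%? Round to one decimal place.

+39.1%

Contribution at this volume is 33,320 × R$67.55 = R$2,250,766.00.
Subtracting fixed costs: EBIT = R$2,250,766.00 − R$1,380,400 = R$870,366.00.
After interest of R$133,848.00, pre-tax earnings = R$736,518.00.
DCL = total CM / (EBIT − I) = R$2,250,766.00 / R$736,518.00 = 3.0560.
%ΔEPS = DCL × %ΔSales = 3.0560 × +12.8% = +39.1%.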